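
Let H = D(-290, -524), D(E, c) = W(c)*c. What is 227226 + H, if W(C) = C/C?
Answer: 226702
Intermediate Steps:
W(C) = 1
D(E, c) = c (D(E, c) = 1*c = c)
H = -524
227226 + H = 227226 - 524 = 226702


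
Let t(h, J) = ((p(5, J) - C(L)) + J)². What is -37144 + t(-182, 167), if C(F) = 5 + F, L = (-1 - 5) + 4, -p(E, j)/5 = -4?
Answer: -3288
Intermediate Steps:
p(E, j) = 20 (p(E, j) = -5*(-4) = 20)
L = -2 (L = -6 + 4 = -2)
t(h, J) = (17 + J)² (t(h, J) = ((20 - (5 - 2)) + J)² = ((20 - 1*3) + J)² = ((20 - 3) + J)² = (17 + J)²)
-37144 + t(-182, 167) = -37144 + (17 + 167)² = -37144 + 184² = -37144 + 33856 = -3288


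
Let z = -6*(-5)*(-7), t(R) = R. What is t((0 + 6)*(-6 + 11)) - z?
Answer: 240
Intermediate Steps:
z = -210 (z = 30*(-7) = -210)
t((0 + 6)*(-6 + 11)) - z = (0 + 6)*(-6 + 11) - 1*(-210) = 6*5 + 210 = 30 + 210 = 240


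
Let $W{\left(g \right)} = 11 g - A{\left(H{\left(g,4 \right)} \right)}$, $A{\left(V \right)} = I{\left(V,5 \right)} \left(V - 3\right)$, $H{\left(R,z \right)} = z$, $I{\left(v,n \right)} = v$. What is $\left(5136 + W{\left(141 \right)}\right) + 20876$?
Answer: $27559$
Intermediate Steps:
$A{\left(V \right)} = V \left(-3 + V\right)$ ($A{\left(V \right)} = V \left(V - 3\right) = V \left(-3 + V\right)$)
$W{\left(g \right)} = -4 + 11 g$ ($W{\left(g \right)} = 11 g - 4 \left(-3 + 4\right) = 11 g - 4 \cdot 1 = 11 g - 4 = -4 + 11 g$)
$\left(5136 + W{\left(141 \right)}\right) + 20876 = \left(5136 + \left(-4 + 11 \cdot 141\right)\right) + 20876 = \left(5136 + \left(-4 + 1551\right)\right) + 20876 = \left(5136 + 1547\right) + 20876 = 6683 + 20876 = 27559$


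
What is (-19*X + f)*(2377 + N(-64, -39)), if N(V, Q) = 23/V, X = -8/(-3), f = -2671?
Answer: -1241937325/192 ≈ -6.4684e+6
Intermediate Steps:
X = 8/3 (X = -8*(-1/3) = 8/3 ≈ 2.6667)
(-19*X + f)*(2377 + N(-64, -39)) = (-19*8/3 - 2671)*(2377 + 23/(-64)) = (-152/3 - 2671)*(2377 + 23*(-1/64)) = -8165*(2377 - 23/64)/3 = -8165/3*152105/64 = -1241937325/192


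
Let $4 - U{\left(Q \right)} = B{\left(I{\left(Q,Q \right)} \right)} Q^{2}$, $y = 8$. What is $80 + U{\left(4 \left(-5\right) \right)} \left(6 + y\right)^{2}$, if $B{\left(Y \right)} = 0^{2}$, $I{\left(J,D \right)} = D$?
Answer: $864$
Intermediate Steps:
$B{\left(Y \right)} = 0$
$U{\left(Q \right)} = 4$ ($U{\left(Q \right)} = 4 - 0 Q^{2} = 4 - 0 = 4 + 0 = 4$)
$80 + U{\left(4 \left(-5\right) \right)} \left(6 + y\right)^{2} = 80 + 4 \left(6 + 8\right)^{2} = 80 + 4 \cdot 14^{2} = 80 + 4 \cdot 196 = 80 + 784 = 864$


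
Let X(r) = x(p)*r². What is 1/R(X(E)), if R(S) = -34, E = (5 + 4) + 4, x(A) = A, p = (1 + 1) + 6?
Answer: -1/34 ≈ -0.029412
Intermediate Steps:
p = 8 (p = 2 + 6 = 8)
E = 13 (E = 9 + 4 = 13)
X(r) = 8*r²
1/R(X(E)) = 1/(-34) = -1/34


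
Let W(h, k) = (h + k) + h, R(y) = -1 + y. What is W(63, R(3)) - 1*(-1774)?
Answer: 1902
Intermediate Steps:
W(h, k) = k + 2*h
W(63, R(3)) - 1*(-1774) = ((-1 + 3) + 2*63) - 1*(-1774) = (2 + 126) + 1774 = 128 + 1774 = 1902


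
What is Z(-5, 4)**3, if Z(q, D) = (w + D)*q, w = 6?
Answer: -125000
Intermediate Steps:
Z(q, D) = q*(6 + D) (Z(q, D) = (6 + D)*q = q*(6 + D))
Z(-5, 4)**3 = (-5*(6 + 4))**3 = (-5*10)**3 = (-50)**3 = -125000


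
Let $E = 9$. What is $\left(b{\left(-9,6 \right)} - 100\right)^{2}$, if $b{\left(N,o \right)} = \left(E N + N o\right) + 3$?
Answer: $53824$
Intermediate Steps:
$b{\left(N,o \right)} = 3 + 9 N + N o$ ($b{\left(N,o \right)} = \left(9 N + N o\right) + 3 = 3 + 9 N + N o$)
$\left(b{\left(-9,6 \right)} - 100\right)^{2} = \left(\left(3 + 9 \left(-9\right) - 54\right) - 100\right)^{2} = \left(\left(3 - 81 - 54\right) - 100\right)^{2} = \left(-132 - 100\right)^{2} = \left(-232\right)^{2} = 53824$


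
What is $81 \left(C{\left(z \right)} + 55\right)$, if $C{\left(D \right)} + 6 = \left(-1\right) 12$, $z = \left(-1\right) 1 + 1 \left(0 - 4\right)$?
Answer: $2997$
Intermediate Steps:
$z = -5$ ($z = -1 + 1 \left(-4\right) = -1 - 4 = -5$)
$C{\left(D \right)} = -18$ ($C{\left(D \right)} = -6 - 12 = -18$)
$81 \left(C{\left(z \right)} + 55\right) = 81 \left(-18 + 55\right) = 81 \cdot 37 = 2997$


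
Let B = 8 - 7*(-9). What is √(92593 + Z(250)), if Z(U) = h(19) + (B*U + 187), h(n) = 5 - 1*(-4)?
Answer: √110539 ≈ 332.47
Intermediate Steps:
B = 71 (B = 8 + 63 = 71)
h(n) = 9 (h(n) = 5 + 4 = 9)
Z(U) = 196 + 71*U (Z(U) = 9 + (71*U + 187) = 9 + (187 + 71*U) = 196 + 71*U)
√(92593 + Z(250)) = √(92593 + (196 + 71*250)) = √(92593 + (196 + 17750)) = √(92593 + 17946) = √110539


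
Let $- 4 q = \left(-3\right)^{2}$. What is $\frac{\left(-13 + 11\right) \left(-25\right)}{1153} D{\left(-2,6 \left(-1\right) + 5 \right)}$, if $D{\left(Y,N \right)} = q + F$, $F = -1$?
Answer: $- \frac{325}{2306} \approx -0.14094$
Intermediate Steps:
$q = - \frac{9}{4}$ ($q = - \frac{\left(-3\right)^{2}}{4} = \left(- \frac{1}{4}\right) 9 = - \frac{9}{4} \approx -2.25$)
$D{\left(Y,N \right)} = - \frac{13}{4}$ ($D{\left(Y,N \right)} = - \frac{9}{4} - 1 = - \frac{13}{4}$)
$\frac{\left(-13 + 11\right) \left(-25\right)}{1153} D{\left(-2,6 \left(-1\right) + 5 \right)} = \frac{\left(-13 + 11\right) \left(-25\right)}{1153} \left(- \frac{13}{4}\right) = \left(-2\right) \left(-25\right) \frac{1}{1153} \left(- \frac{13}{4}\right) = 50 \cdot \frac{1}{1153} \left(- \frac{13}{4}\right) = \frac{50}{1153} \left(- \frac{13}{4}\right) = - \frac{325}{2306}$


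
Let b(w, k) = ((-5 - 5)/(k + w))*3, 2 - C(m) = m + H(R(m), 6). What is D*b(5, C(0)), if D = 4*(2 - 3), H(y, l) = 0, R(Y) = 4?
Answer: 120/7 ≈ 17.143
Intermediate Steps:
C(m) = 2 - m (C(m) = 2 - (m + 0) = 2 - m)
D = -4 (D = 4*(-1) = -4)
b(w, k) = -30/(k + w) (b(w, k) = -10/(k + w)*3 = -30/(k + w))
D*b(5, C(0)) = -(-120)/((2 - 1*0) + 5) = -(-120)/((2 + 0) + 5) = -(-120)/(2 + 5) = -(-120)/7 = -4*(-30/7) = 120/7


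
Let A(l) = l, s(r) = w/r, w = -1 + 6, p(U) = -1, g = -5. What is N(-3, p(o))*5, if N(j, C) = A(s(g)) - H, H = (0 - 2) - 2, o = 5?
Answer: 15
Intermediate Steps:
H = -4 (H = -2 - 2 = -4)
w = 5
s(r) = 5/r
N(j, C) = 3 (N(j, C) = 5/(-5) - 1*(-4) = 5*(-1/5) + 4 = -1 + 4 = 3)
N(-3, p(o))*5 = 3*5 = 15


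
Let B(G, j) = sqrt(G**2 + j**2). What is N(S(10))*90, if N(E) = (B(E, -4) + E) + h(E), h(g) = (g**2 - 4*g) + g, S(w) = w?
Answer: 7200 + 180*sqrt(29) ≈ 8169.3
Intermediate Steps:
h(g) = g**2 - 3*g
N(E) = E + sqrt(16 + E**2) + E*(-3 + E) (N(E) = (sqrt(E**2 + (-4)**2) + E) + E*(-3 + E) = (sqrt(E**2 + 16) + E) + E*(-3 + E) = (sqrt(16 + E**2) + E) + E*(-3 + E) = (E + sqrt(16 + E**2)) + E*(-3 + E) = E + sqrt(16 + E**2) + E*(-3 + E))
N(S(10))*90 = (10 + sqrt(16 + 10**2) + 10*(-3 + 10))*90 = (10 + sqrt(16 + 100) + 10*7)*90 = (10 + sqrt(116) + 70)*90 = (10 + 2*sqrt(29) + 70)*90 = (80 + 2*sqrt(29))*90 = 7200 + 180*sqrt(29)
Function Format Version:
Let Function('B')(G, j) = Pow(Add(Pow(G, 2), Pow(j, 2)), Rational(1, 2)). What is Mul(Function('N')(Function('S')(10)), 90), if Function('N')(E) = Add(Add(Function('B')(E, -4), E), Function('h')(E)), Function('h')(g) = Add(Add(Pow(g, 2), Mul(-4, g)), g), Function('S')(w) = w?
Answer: Add(7200, Mul(180, Pow(29, Rational(1, 2)))) ≈ 8169.3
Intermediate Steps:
Function('h')(g) = Add(Pow(g, 2), Mul(-3, g))
Function('N')(E) = Add(E, Pow(Add(16, Pow(E, 2)), Rational(1, 2)), Mul(E, Add(-3, E))) (Function('N')(E) = Add(Add(Pow(Add(Pow(E, 2), Pow(-4, 2)), Rational(1, 2)), E), Mul(E, Add(-3, E))) = Add(Add(Pow(Add(Pow(E, 2), 16), Rational(1, 2)), E), Mul(E, Add(-3, E))) = Add(Add(Pow(Add(16, Pow(E, 2)), Rational(1, 2)), E), Mul(E, Add(-3, E))) = Add(Add(E, Pow(Add(16, Pow(E, 2)), Rational(1, 2))), Mul(E, Add(-3, E))) = Add(E, Pow(Add(16, Pow(E, 2)), Rational(1, 2)), Mul(E, Add(-3, E))))
Mul(Function('N')(Function('S')(10)), 90) = Mul(Add(10, Pow(Add(16, Pow(10, 2)), Rational(1, 2)), Mul(10, Add(-3, 10))), 90) = Mul(Add(10, Pow(Add(16, 100), Rational(1, 2)), Mul(10, 7)), 90) = Mul(Add(10, Pow(116, Rational(1, 2)), 70), 90) = Mul(Add(10, Mul(2, Pow(29, Rational(1, 2))), 70), 90) = Mul(Add(80, Mul(2, Pow(29, Rational(1, 2)))), 90) = Add(7200, Mul(180, Pow(29, Rational(1, 2))))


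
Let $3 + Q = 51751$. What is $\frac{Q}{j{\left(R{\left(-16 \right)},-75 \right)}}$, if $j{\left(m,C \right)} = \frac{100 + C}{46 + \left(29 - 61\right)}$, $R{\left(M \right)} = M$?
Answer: $\frac{724472}{25} \approx 28979.0$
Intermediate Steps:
$Q = 51748$ ($Q = -3 + 51751 = 51748$)
$j{\left(m,C \right)} = \frac{50}{7} + \frac{C}{14}$ ($j{\left(m,C \right)} = \frac{100 + C}{46 + \left(29 - 61\right)} = \frac{100 + C}{46 - 32} = \frac{100 + C}{14} = \left(100 + C\right) \frac{1}{14} = \frac{50}{7} + \frac{C}{14}$)
$\frac{Q}{j{\left(R{\left(-16 \right)},-75 \right)}} = \frac{51748}{\frac{50}{7} + \frac{1}{14} \left(-75\right)} = \frac{51748}{\frac{50}{7} - \frac{75}{14}} = \frac{51748}{\frac{25}{14}} = 51748 \cdot \frac{14}{25} = \frac{724472}{25}$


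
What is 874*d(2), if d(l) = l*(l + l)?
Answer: 6992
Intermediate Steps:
d(l) = 2*l² (d(l) = l*(2*l) = 2*l²)
874*d(2) = 874*(2*2²) = 874*(2*4) = 874*8 = 6992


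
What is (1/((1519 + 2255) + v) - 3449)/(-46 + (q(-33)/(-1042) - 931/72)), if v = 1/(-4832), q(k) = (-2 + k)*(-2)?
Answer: 2359348950806712/40358437994941 ≈ 58.460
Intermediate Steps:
q(k) = 4 - 2*k
v = -1/4832 ≈ -0.00020695
(1/((1519 + 2255) + v) - 3449)/(-46 + (q(-33)/(-1042) - 931/72)) = (1/((1519 + 2255) - 1/4832) - 3449)/(-46 + ((4 - 2*(-33))/(-1042) - 931/72)) = (1/(3774 - 1/4832) - 3449)/(-46 + ((4 + 66)*(-1/1042) - 931*1/72)) = (1/(18235967/4832) - 3449)/(-46 + (70*(-1/1042) - 931/72)) = (4832/18235967 - 3449)/(-46 + (-35/521 - 931/72)) = -62895845351/(18235967*(-46 - 487571/37512)) = -62895845351/(18235967*(-2213123/37512)) = -62895845351/18235967*(-37512/2213123) = 2359348950806712/40358437994941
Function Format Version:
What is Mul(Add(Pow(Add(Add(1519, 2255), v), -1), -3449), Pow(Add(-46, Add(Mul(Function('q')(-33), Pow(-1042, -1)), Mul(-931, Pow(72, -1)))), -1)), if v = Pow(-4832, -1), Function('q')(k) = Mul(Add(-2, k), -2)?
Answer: Rational(2359348950806712, 40358437994941) ≈ 58.460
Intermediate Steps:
Function('q')(k) = Add(4, Mul(-2, k))
v = Rational(-1, 4832) ≈ -0.00020695
Mul(Add(Pow(Add(Add(1519, 2255), v), -1), -3449), Pow(Add(-46, Add(Mul(Function('q')(-33), Pow(-1042, -1)), Mul(-931, Pow(72, -1)))), -1)) = Mul(Add(Pow(Add(Add(1519, 2255), Rational(-1, 4832)), -1), -3449), Pow(Add(-46, Add(Mul(Add(4, Mul(-2, -33)), Pow(-1042, -1)), Mul(-931, Pow(72, -1)))), -1)) = Mul(Add(Pow(Add(3774, Rational(-1, 4832)), -1), -3449), Pow(Add(-46, Add(Mul(Add(4, 66), Rational(-1, 1042)), Mul(-931, Rational(1, 72)))), -1)) = Mul(Add(Pow(Rational(18235967, 4832), -1), -3449), Pow(Add(-46, Add(Mul(70, Rational(-1, 1042)), Rational(-931, 72))), -1)) = Mul(Add(Rational(4832, 18235967), -3449), Pow(Add(-46, Add(Rational(-35, 521), Rational(-931, 72))), -1)) = Mul(Rational(-62895845351, 18235967), Pow(Add(-46, Rational(-487571, 37512)), -1)) = Mul(Rational(-62895845351, 18235967), Pow(Rational(-2213123, 37512), -1)) = Mul(Rational(-62895845351, 18235967), Rational(-37512, 2213123)) = Rational(2359348950806712, 40358437994941)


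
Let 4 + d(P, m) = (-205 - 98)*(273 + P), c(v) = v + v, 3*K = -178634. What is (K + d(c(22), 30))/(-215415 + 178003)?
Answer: 466799/112236 ≈ 4.1591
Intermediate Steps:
K = -178634/3 (K = (1/3)*(-178634) = -178634/3 ≈ -59545.)
c(v) = 2*v
d(P, m) = -82723 - 303*P (d(P, m) = -4 + (-205 - 98)*(273 + P) = -4 - 303*(273 + P) = -4 + (-82719 - 303*P) = -82723 - 303*P)
(K + d(c(22), 30))/(-215415 + 178003) = (-178634/3 + (-82723 - 606*22))/(-215415 + 178003) = (-178634/3 + (-82723 - 303*44))/(-37412) = (-178634/3 + (-82723 - 13332))*(-1/37412) = (-178634/3 - 96055)*(-1/37412) = -466799/3*(-1/37412) = 466799/112236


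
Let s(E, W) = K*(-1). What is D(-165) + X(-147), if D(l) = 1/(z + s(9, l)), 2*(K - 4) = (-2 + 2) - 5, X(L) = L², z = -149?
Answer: 6504307/301 ≈ 21609.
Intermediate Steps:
K = 3/2 (K = 4 + ((-2 + 2) - 5)/2 = 4 + (0 - 5)/2 = 4 + (½)*(-5) = 4 - 5/2 = 3/2 ≈ 1.5000)
s(E, W) = -3/2 (s(E, W) = (3/2)*(-1) = -3/2)
D(l) = -2/301 (D(l) = 1/(-149 - 3/2) = 1/(-301/2) = -2/301)
D(-165) + X(-147) = -2/301 + (-147)² = -2/301 + 21609 = 6504307/301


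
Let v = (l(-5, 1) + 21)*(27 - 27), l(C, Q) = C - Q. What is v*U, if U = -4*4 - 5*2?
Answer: 0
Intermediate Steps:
v = 0 (v = ((-5 - 1*1) + 21)*(27 - 27) = ((-5 - 1) + 21)*0 = (-6 + 21)*0 = 15*0 = 0)
U = -26 (U = -16 - 10 = -26)
v*U = 0*(-26) = 0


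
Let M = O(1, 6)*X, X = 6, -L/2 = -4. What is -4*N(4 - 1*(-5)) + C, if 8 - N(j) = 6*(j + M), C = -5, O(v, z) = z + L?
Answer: 2195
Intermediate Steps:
L = 8 (L = -2*(-4) = 8)
O(v, z) = 8 + z (O(v, z) = z + 8 = 8 + z)
M = 84 (M = (8 + 6)*6 = 14*6 = 84)
N(j) = -496 - 6*j (N(j) = 8 - 6*(j + 84) = 8 - 6*(84 + j) = 8 - (504 + 6*j) = 8 + (-504 - 6*j) = -496 - 6*j)
-4*N(4 - 1*(-5)) + C = -4*(-496 - 6*(4 - 1*(-5))) - 5 = -4*(-496 - 6*(4 + 5)) - 5 = -4*(-496 - 6*9) - 5 = -4*(-496 - 54) - 5 = -4*(-550) - 5 = 2200 - 5 = 2195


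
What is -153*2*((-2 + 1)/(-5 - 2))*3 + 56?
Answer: -526/7 ≈ -75.143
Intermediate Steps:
-153*2*((-2 + 1)/(-5 - 2))*3 + 56 = -153*2*(-1/(-7))*3 + 56 = -153*2*(-1*(-⅐))*3 + 56 = -153*2*(⅐)*3 + 56 = -306*3/7 + 56 = -153*6/7 + 56 = -918/7 + 56 = -526/7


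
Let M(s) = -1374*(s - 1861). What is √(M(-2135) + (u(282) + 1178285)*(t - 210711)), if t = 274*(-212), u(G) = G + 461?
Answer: 2*I*√79229014217 ≈ 5.6295e+5*I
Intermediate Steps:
u(G) = 461 + G
t = -58088
M(s) = 2557014 - 1374*s (M(s) = -1374*(-1861 + s) = 2557014 - 1374*s)
√(M(-2135) + (u(282) + 1178285)*(t - 210711)) = √((2557014 - 1374*(-2135)) + ((461 + 282) + 1178285)*(-58088 - 210711)) = √((2557014 + 2933490) + (743 + 1178285)*(-268799)) = √(5490504 + 1179028*(-268799)) = √(5490504 - 316921547372) = √(-316916056868) = 2*I*√79229014217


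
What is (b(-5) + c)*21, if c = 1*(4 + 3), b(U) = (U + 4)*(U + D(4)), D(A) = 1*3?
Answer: 189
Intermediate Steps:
D(A) = 3
b(U) = (3 + U)*(4 + U) (b(U) = (U + 4)*(U + 3) = (4 + U)*(3 + U) = (3 + U)*(4 + U))
c = 7 (c = 1*7 = 7)
(b(-5) + c)*21 = ((12 + (-5)² + 7*(-5)) + 7)*21 = ((12 + 25 - 35) + 7)*21 = (2 + 7)*21 = 9*21 = 189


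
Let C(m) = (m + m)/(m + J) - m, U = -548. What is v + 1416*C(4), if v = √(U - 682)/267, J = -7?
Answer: -9440 + I*√1230/267 ≈ -9440.0 + 0.13135*I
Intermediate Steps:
v = I*√1230/267 (v = √(-548 - 682)/267 = √(-1230)*(1/267) = (I*√1230)*(1/267) = I*√1230/267 ≈ 0.13135*I)
C(m) = -m + 2*m/(-7 + m) (C(m) = (m + m)/(m - 7) - m = (2*m)/(-7 + m) - m = 2*m/(-7 + m) - m = -m + 2*m/(-7 + m))
v + 1416*C(4) = I*√1230/267 + 1416*(4*(9 - 1*4)/(-7 + 4)) = I*√1230/267 + 1416*(4*(9 - 4)/(-3)) = I*√1230/267 + 1416*(4*(-⅓)*5) = I*√1230/267 + 1416*(-20/3) = I*√1230/267 - 9440 = -9440 + I*√1230/267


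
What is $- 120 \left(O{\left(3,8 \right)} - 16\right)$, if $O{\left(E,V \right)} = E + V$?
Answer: $600$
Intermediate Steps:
$- 120 \left(O{\left(3,8 \right)} - 16\right) = - 120 \left(\left(3 + 8\right) - 16\right) = - 120 \left(11 - 16\right) = \left(-120\right) \left(-5\right) = 600$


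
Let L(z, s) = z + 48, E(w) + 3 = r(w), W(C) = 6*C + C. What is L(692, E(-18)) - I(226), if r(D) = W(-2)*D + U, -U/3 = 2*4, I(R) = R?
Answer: 514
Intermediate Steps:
W(C) = 7*C
U = -24 (U = -6*4 = -3*8 = -24)
r(D) = -24 - 14*D (r(D) = (7*(-2))*D - 24 = -14*D - 24 = -24 - 14*D)
E(w) = -27 - 14*w (E(w) = -3 + (-24 - 14*w) = -27 - 14*w)
L(z, s) = 48 + z
L(692, E(-18)) - I(226) = (48 + 692) - 1*226 = 740 - 226 = 514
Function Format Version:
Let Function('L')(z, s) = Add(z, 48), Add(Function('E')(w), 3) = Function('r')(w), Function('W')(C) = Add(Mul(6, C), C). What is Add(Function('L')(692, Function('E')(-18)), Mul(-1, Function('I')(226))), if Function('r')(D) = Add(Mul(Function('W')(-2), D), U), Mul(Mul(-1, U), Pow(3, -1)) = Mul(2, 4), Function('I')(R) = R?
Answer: 514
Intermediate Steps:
Function('W')(C) = Mul(7, C)
U = -24 (U = Mul(-3, Mul(2, 4)) = Mul(-3, 8) = -24)
Function('r')(D) = Add(-24, Mul(-14, D)) (Function('r')(D) = Add(Mul(Mul(7, -2), D), -24) = Add(Mul(-14, D), -24) = Add(-24, Mul(-14, D)))
Function('E')(w) = Add(-27, Mul(-14, w)) (Function('E')(w) = Add(-3, Add(-24, Mul(-14, w))) = Add(-27, Mul(-14, w)))
Function('L')(z, s) = Add(48, z)
Add(Function('L')(692, Function('E')(-18)), Mul(-1, Function('I')(226))) = Add(Add(48, 692), Mul(-1, 226)) = Add(740, -226) = 514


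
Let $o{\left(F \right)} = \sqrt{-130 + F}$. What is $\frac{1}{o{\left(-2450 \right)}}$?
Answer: $- \frac{i \sqrt{645}}{1290} \approx - 0.019687 i$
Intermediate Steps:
$\frac{1}{o{\left(-2450 \right)}} = \frac{1}{\sqrt{-130 - 2450}} = \frac{1}{\sqrt{-2580}} = \frac{1}{2 i \sqrt{645}} = - \frac{i \sqrt{645}}{1290}$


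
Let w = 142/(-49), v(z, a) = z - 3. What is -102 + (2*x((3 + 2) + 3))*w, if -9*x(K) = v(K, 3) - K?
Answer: -15278/147 ≈ -103.93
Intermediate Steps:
v(z, a) = -3 + z
w = -142/49 (w = 142*(-1/49) = -142/49 ≈ -2.8980)
x(K) = ⅓ (x(K) = -((-3 + K) - K)/9 = -⅑*(-3) = ⅓)
-102 + (2*x((3 + 2) + 3))*w = -102 + (2*(⅓))*(-142/49) = -102 + (⅔)*(-142/49) = -102 - 284/147 = -15278/147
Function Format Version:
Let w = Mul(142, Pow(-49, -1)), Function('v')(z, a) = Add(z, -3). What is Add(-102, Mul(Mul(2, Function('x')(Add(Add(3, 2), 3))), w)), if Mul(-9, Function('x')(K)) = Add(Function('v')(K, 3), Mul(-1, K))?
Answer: Rational(-15278, 147) ≈ -103.93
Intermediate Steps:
Function('v')(z, a) = Add(-3, z)
w = Rational(-142, 49) (w = Mul(142, Rational(-1, 49)) = Rational(-142, 49) ≈ -2.8980)
Function('x')(K) = Rational(1, 3) (Function('x')(K) = Mul(Rational(-1, 9), Add(Add(-3, K), Mul(-1, K))) = Mul(Rational(-1, 9), -3) = Rational(1, 3))
Add(-102, Mul(Mul(2, Function('x')(Add(Add(3, 2), 3))), w)) = Add(-102, Mul(Mul(2, Rational(1, 3)), Rational(-142, 49))) = Add(-102, Mul(Rational(2, 3), Rational(-142, 49))) = Add(-102, Rational(-284, 147)) = Rational(-15278, 147)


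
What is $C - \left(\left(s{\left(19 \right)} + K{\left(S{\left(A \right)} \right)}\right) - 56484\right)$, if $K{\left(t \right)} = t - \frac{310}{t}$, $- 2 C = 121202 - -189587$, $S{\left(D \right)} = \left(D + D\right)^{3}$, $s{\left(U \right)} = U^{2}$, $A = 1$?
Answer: $- \frac{396963}{4} \approx -99241.0$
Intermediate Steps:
$S{\left(D \right)} = 8 D^{3}$ ($S{\left(D \right)} = \left(2 D\right)^{3} = 8 D^{3}$)
$C = - \frac{310789}{2}$ ($C = - \frac{121202 - -189587}{2} = - \frac{121202 + 189587}{2} = \left(- \frac{1}{2}\right) 310789 = - \frac{310789}{2} \approx -1.5539 \cdot 10^{5}$)
$C - \left(\left(s{\left(19 \right)} + K{\left(S{\left(A \right)} \right)}\right) - 56484\right) = - \frac{310789}{2} - \left(\left(19^{2} + \left(8 \cdot 1^{3} - \frac{310}{8 \cdot 1^{3}}\right)\right) - 56484\right) = - \frac{310789}{2} - \left(\left(361 + \left(8 \cdot 1 - \frac{310}{8 \cdot 1}\right)\right) - 56484\right) = - \frac{310789}{2} - \left(\left(361 + \left(8 - \frac{310}{8}\right)\right) - 56484\right) = - \frac{310789}{2} - \left(\left(361 + \left(8 - \frac{155}{4}\right)\right) - 56484\right) = - \frac{310789}{2} - \left(\left(361 - \frac{123}{4}\right) - 56484\right) = - \frac{310789}{2} - \left(\frac{1321}{4} - 56484\right) = - \frac{310789}{2} - - \frac{224615}{4} = - \frac{310789}{2} + \frac{224615}{4} = - \frac{396963}{4}$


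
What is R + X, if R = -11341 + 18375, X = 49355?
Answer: 56389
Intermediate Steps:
R = 7034
R + X = 7034 + 49355 = 56389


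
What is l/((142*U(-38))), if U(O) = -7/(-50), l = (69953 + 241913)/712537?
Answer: 7796650/354130889 ≈ 0.022016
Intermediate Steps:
l = 311866/712537 (l = 311866*(1/712537) = 311866/712537 ≈ 0.43768)
U(O) = 7/50 (U(O) = -7*(-1/50) = 7/50)
l/((142*U(-38))) = 311866/(712537*((142*(7/50)))) = 311866/(712537*(497/25)) = (311866/712537)*(25/497) = 7796650/354130889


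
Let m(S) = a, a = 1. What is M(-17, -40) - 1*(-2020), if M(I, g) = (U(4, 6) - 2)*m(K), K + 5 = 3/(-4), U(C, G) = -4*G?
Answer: 1994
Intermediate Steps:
K = -23/4 (K = -5 + 3/(-4) = -5 + 3*(-1/4) = -5 - 3/4 = -23/4 ≈ -5.7500)
m(S) = 1
M(I, g) = -26 (M(I, g) = (-4*6 - 2)*1 = (-24 - 2)*1 = -26*1 = -26)
M(-17, -40) - 1*(-2020) = -26 - 1*(-2020) = -26 + 2020 = 1994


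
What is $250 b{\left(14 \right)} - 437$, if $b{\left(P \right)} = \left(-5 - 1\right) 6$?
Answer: $-9437$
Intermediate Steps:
$b{\left(P \right)} = -36$ ($b{\left(P \right)} = \left(-6\right) 6 = -36$)
$250 b{\left(14 \right)} - 437 = 250 \left(-36\right) - 437 = -9000 - 437 = -9437$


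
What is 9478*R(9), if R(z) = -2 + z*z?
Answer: 748762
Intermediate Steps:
R(z) = -2 + z²
9478*R(9) = 9478*(-2 + 9²) = 9478*(-2 + 81) = 9478*79 = 748762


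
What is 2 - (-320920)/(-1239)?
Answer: -318442/1239 ≈ -257.02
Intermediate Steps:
2 - (-320920)/(-1239) = 2 - (-320920)*(-1)/1239 = 2 - 565*568/1239 = 2 - 320920/1239 = -318442/1239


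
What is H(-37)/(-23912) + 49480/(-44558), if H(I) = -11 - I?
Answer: -296081067/266367724 ≈ -1.1115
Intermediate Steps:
H(-37)/(-23912) + 49480/(-44558) = (-11 - 1*(-37))/(-23912) + 49480/(-44558) = (-11 + 37)*(-1/23912) + 49480*(-1/44558) = 26*(-1/23912) - 24740/22279 = -13/11956 - 24740/22279 = -296081067/266367724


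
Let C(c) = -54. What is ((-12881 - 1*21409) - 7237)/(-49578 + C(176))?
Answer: 41527/49632 ≈ 0.83670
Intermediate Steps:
((-12881 - 1*21409) - 7237)/(-49578 + C(176)) = ((-12881 - 1*21409) - 7237)/(-49578 - 54) = ((-12881 - 21409) - 7237)/(-49632) = (-34290 - 7237)*(-1/49632) = -41527*(-1/49632) = 41527/49632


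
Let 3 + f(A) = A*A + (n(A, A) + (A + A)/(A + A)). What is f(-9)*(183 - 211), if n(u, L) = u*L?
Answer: -4480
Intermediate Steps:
n(u, L) = L*u
f(A) = -2 + 2*A**2 (f(A) = -3 + (A*A + (A*A + (A + A)/(A + A))) = -3 + (A**2 + (A**2 + (2*A)/((2*A)))) = -3 + (A**2 + (A**2 + (2*A)*(1/(2*A)))) = -3 + (A**2 + (A**2 + 1)) = -3 + (A**2 + (1 + A**2)) = -3 + (1 + 2*A**2) = -2 + 2*A**2)
f(-9)*(183 - 211) = (-2 + 2*(-9)**2)*(183 - 211) = (-2 + 2*81)*(-28) = (-2 + 162)*(-28) = 160*(-28) = -4480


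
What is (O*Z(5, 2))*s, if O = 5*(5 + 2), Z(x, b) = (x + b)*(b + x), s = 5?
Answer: 8575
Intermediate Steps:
Z(x, b) = (b + x)² (Z(x, b) = (b + x)*(b + x) = (b + x)²)
O = 35 (O = 5*7 = 35)
(O*Z(5, 2))*s = (35*(2 + 5)²)*5 = (35*7²)*5 = (35*49)*5 = 1715*5 = 8575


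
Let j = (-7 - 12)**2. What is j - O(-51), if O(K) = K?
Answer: 412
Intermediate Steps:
j = 361 (j = (-19)**2 = 361)
j - O(-51) = 361 - 1*(-51) = 361 + 51 = 412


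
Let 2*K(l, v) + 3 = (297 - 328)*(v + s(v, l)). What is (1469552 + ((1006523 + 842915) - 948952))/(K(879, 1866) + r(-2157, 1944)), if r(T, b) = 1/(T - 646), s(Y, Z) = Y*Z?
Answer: -13286433028/142685265851 ≈ -0.093117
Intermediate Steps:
r(T, b) = 1/(-646 + T)
K(l, v) = -3/2 - 31*v/2 - 31*l*v/2 (K(l, v) = -3/2 + ((297 - 328)*(v + v*l))/2 = -3/2 + (-31*(v + l*v))/2 = -3/2 + (-31*v - 31*l*v)/2 = -3/2 + (-31*v/2 - 31*l*v/2) = -3/2 - 31*v/2 - 31*l*v/2)
(1469552 + ((1006523 + 842915) - 948952))/(K(879, 1866) + r(-2157, 1944)) = (1469552 + ((1006523 + 842915) - 948952))/((-3/2 - 31/2*1866 - 31/2*879*1866) + 1/(-646 - 2157)) = (1469552 + (1849438 - 948952))/((-3/2 - 28923 - 25423317) + 1/(-2803)) = (1469552 + 900486)/(-50904483/2 - 1/2803) = 2370038/(-142685265851/5606) = 2370038*(-5606/142685265851) = -13286433028/142685265851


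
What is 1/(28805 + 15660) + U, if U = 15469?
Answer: 687829086/44465 ≈ 15469.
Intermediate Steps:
1/(28805 + 15660) + U = 1/(28805 + 15660) + 15469 = 1/44465 + 15469 = 687829086/44465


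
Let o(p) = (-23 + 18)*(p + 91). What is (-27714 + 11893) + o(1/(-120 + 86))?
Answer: -553379/34 ≈ -16276.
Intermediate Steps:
o(p) = -455 - 5*p (o(p) = -5*(91 + p) = -455 - 5*p)
(-27714 + 11893) + o(1/(-120 + 86)) = (-27714 + 11893) + (-455 - 5/(-120 + 86)) = -15821 + (-455 - 5/(-34)) = -15821 + (-455 - 5*(-1/34)) = -15821 + (-455 + 5/34) = -15821 - 15465/34 = -553379/34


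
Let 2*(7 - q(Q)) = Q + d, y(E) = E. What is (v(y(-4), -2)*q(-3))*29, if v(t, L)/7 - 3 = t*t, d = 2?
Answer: 57855/2 ≈ 28928.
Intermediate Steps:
v(t, L) = 21 + 7*t² (v(t, L) = 21 + 7*(t*t) = 21 + 7*t²)
q(Q) = 6 - Q/2 (q(Q) = 7 - (Q + 2)/2 = 7 - (2 + Q)/2 = 7 + (-1 - Q/2) = 6 - Q/2)
(v(y(-4), -2)*q(-3))*29 = ((21 + 7*(-4)²)*(6 - ½*(-3)))*29 = ((21 + 7*16)*(6 + 3/2))*29 = ((21 + 112)*(15/2))*29 = (133*(15/2))*29 = (1995/2)*29 = 57855/2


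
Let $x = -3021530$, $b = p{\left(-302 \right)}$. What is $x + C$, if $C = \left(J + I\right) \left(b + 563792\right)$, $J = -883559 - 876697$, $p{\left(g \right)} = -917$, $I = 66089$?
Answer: $-953607271655$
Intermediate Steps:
$b = -917$
$J = -1760256$ ($J = -883559 - 876697 = -1760256$)
$C = -953604250125$ ($C = \left(-1760256 + 66089\right) \left(-917 + 563792\right) = \left(-1694167\right) 562875 = -953604250125$)
$x + C = -3021530 - 953604250125 = -953607271655$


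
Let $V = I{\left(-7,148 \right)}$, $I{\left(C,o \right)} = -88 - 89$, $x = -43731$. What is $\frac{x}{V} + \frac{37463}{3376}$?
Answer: $\frac{51422269}{199184} \approx 258.16$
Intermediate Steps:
$I{\left(C,o \right)} = -177$
$V = -177$
$\frac{x}{V} + \frac{37463}{3376} = - \frac{43731}{-177} + \frac{37463}{3376} = \left(-43731\right) \left(- \frac{1}{177}\right) + 37463 \cdot \frac{1}{3376} = \frac{14577}{59} + \frac{37463}{3376} = \frac{51422269}{199184}$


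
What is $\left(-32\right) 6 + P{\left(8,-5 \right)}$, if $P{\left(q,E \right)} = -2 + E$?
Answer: $-199$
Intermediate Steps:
$\left(-32\right) 6 + P{\left(8,-5 \right)} = \left(-32\right) 6 - 7 = -192 - 7 = -199$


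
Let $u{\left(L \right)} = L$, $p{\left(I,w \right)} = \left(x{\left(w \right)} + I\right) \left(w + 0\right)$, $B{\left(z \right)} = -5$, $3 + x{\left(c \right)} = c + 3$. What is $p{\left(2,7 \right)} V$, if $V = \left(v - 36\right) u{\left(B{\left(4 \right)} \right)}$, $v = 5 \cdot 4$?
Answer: $5040$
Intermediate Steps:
$x{\left(c \right)} = c$ ($x{\left(c \right)} = -3 + \left(c + 3\right) = -3 + \left(3 + c\right) = c$)
$v = 20$
$p{\left(I,w \right)} = w \left(I + w\right)$ ($p{\left(I,w \right)} = \left(w + I\right) \left(w + 0\right) = \left(I + w\right) w = w \left(I + w\right)$)
$V = 80$ ($V = \left(20 - 36\right) \left(-5\right) = \left(-16\right) \left(-5\right) = 80$)
$p{\left(2,7 \right)} V = 7 \left(2 + 7\right) 80 = 7 \cdot 9 \cdot 80 = 63 \cdot 80 = 5040$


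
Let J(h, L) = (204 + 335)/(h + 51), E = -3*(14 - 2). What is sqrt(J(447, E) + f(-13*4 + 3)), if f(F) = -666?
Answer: I*sqrt(164902242)/498 ≈ 25.786*I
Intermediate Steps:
E = -36 (E = -3*12 = -36)
J(h, L) = 539/(51 + h)
sqrt(J(447, E) + f(-13*4 + 3)) = sqrt(539/(51 + 447) - 666) = sqrt(539/498 - 666) = sqrt(-331129/498) = I*sqrt(164902242)/498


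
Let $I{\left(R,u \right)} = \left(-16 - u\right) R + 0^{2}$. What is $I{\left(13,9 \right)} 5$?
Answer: $-1625$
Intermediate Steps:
$I{\left(R,u \right)} = R \left(-16 - u\right)$ ($I{\left(R,u \right)} = R \left(-16 - u\right) + 0 = R \left(-16 - u\right)$)
$I{\left(13,9 \right)} 5 = \left(-1\right) 13 \left(16 + 9\right) 5 = \left(-1\right) 13 \cdot 25 \cdot 5 = \left(-325\right) 5 = -1625$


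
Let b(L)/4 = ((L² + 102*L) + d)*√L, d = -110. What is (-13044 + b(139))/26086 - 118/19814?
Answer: -65382991/129217001 + 66778*√139/13043 ≈ 59.856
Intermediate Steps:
b(L) = 4*√L*(-110 + L² + 102*L) (b(L) = 4*(((L² + 102*L) - 110)*√L) = 4*((-110 + L² + 102*L)*√L) = 4*(√L*(-110 + L² + 102*L)) = 4*√L*(-110 + L² + 102*L))
(-13044 + b(139))/26086 - 118/19814 = (-13044 + 4*√139*(-110 + 139² + 102*139))/26086 - 118/19814 = (-13044 + 4*√139*(-110 + 19321 + 14178))*(1/26086) - 118*1/19814 = (-13044 + 4*√139*33389)*(1/26086) - 59/9907 = (-13044 + 133556*√139)*(1/26086) - 59/9907 = (-6522/13043 + 66778*√139/13043) - 59/9907 = -65382991/129217001 + 66778*√139/13043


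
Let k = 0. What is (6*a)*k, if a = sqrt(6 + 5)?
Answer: 0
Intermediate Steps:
a = sqrt(11) ≈ 3.3166
(6*a)*k = (6*sqrt(11))*0 = 0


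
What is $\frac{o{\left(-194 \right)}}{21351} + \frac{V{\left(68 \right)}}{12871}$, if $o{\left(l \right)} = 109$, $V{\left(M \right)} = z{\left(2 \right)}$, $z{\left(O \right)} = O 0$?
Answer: $\frac{109}{21351} \approx 0.0051051$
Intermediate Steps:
$z{\left(O \right)} = 0$
$V{\left(M \right)} = 0$
$\frac{o{\left(-194 \right)}}{21351} + \frac{V{\left(68 \right)}}{12871} = \frac{109}{21351} + \frac{0}{12871} = 109 \cdot \frac{1}{21351} + 0 \cdot \frac{1}{12871} = \frac{109}{21351} + 0 = \frac{109}{21351}$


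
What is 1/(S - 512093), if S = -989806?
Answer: -1/1501899 ≈ -6.6582e-7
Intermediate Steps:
1/(S - 512093) = 1/(-989806 - 512093) = 1/(-1501899) = -1/1501899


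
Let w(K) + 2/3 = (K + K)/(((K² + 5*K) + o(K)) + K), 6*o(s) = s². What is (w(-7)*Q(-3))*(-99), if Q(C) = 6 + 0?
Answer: 12276/13 ≈ 944.31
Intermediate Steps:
Q(C) = 6
o(s) = s²/6
w(K) = -⅔ + 2*K/(6*K + 7*K²/6) (w(K) = -⅔ + (K + K)/(((K² + 5*K) + K²/6) + K) = -⅔ + (2*K)/((5*K + 7*K²/6) + K) = -⅔ + (2*K)/(6*K + 7*K²/6) = -⅔ + 2*K/(6*K + 7*K²/6))
(w(-7)*Q(-3))*(-99) = ((2*(-18 - 7*(-7))/(3*(36 + 7*(-7))))*6)*(-99) = ((2*(-18 + 49)/(3*(36 - 49)))*6)*(-99) = (((⅔)*31/(-13))*6)*(-99) = (((⅔)*(-1/13)*31)*6)*(-99) = -62/39*6*(-99) = -124/13*(-99) = 12276/13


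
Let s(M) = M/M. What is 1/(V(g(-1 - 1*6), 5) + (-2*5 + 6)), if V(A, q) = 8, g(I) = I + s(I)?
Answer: ¼ ≈ 0.25000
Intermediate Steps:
s(M) = 1
g(I) = 1 + I (g(I) = I + 1 = 1 + I)
1/(V(g(-1 - 1*6), 5) + (-2*5 + 6)) = 1/(8 + (-2*5 + 6)) = 1/(8 + (-10 + 6)) = 1/(8 - 4) = 1/4 = ¼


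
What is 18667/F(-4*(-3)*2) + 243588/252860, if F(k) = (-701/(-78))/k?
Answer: 2209067094957/44313715 ≈ 49851.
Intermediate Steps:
F(k) = 701/(78*k) (F(k) = (-701*(-1/78))/k = 701/(78*k))
18667/F(-4*(-3)*2) + 243588/252860 = 18667/((701/(78*((-4*(-3)*2))))) + 243588/252860 = 18667/((701/(78*((12*2))))) + 243588*(1/252860) = 18667/(((701/78)/24)) + 60897/63215 = 18667/(((701/78)*(1/24))) + 60897/63215 = 18667/(701/1872) + 60897/63215 = 18667*(1872/701) + 60897/63215 = 34944624/701 + 60897/63215 = 2209067094957/44313715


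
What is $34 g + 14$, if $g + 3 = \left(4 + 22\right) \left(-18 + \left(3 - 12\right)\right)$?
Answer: $-23956$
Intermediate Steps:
$g = -705$ ($g = -3 + \left(4 + 22\right) \left(-18 + \left(3 - 12\right)\right) = -3 + 26 \left(-18 - 9\right) = -3 + 26 \left(-27\right) = -3 - 702 = -705$)
$34 g + 14 = 34 \left(-705\right) + 14 = -23970 + 14 = -23956$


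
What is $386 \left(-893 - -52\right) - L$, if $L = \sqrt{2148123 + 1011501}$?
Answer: $-324626 - 26 \sqrt{4674} \approx -3.264 \cdot 10^{5}$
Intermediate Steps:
$L = 26 \sqrt{4674}$ ($L = \sqrt{3159624} = 26 \sqrt{4674} \approx 1777.5$)
$386 \left(-893 - -52\right) - L = 386 \left(-893 - -52\right) - 26 \sqrt{4674} = 386 \left(-893 + 52\right) - 26 \sqrt{4674} = 386 \left(-841\right) - 26 \sqrt{4674} = -324626 - 26 \sqrt{4674}$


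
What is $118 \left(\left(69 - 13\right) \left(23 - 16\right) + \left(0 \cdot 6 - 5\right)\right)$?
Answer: $45666$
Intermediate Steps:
$118 \left(\left(69 - 13\right) \left(23 - 16\right) + \left(0 \cdot 6 - 5\right)\right) = 118 \left(56 \cdot 7 + \left(0 - 5\right)\right) = 118 \left(392 - 5\right) = 118 \cdot 387 = 45666$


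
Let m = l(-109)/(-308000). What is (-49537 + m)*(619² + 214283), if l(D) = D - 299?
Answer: -284857482877089/9625 ≈ -2.9596e+10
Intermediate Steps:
l(D) = -299 + D
m = 51/38500 (m = (-299 - 109)/(-308000) = -408*(-1/308000) = 51/38500 ≈ 0.0013247)
(-49537 + m)*(619² + 214283) = (-49537 + 51/38500)*(619² + 214283) = -1907174449*(383161 + 214283)/38500 = -1907174449/38500*597444 = -284857482877089/9625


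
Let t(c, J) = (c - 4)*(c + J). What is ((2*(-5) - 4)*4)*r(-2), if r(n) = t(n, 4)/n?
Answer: -336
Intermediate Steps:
t(c, J) = (-4 + c)*(J + c)
r(n) = (-16 + n²)/n (r(n) = (n² - 4*4 - 4*n + 4*n)/n = (n² - 16 - 4*n + 4*n)/n = (-16 + n²)/n)
((2*(-5) - 4)*4)*r(-2) = ((2*(-5) - 4)*4)*(-2 - 16/(-2)) = ((-10 - 4)*4)*(-2 - 16*(-½)) = (-14*4)*(-2 + 8) = -56*6 = -336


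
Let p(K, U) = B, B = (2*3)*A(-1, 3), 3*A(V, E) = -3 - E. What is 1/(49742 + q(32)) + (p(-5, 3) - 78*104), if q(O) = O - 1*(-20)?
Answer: -404526455/49794 ≈ -8124.0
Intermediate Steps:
q(O) = 20 + O (q(O) = O + 20 = 20 + O)
A(V, E) = -1 - E/3 (A(V, E) = (-3 - E)/3 = -1 - E/3)
B = -12 (B = (2*3)*(-1 - ⅓*3) = 6*(-1 - 1) = 6*(-2) = -12)
p(K, U) = -12
1/(49742 + q(32)) + (p(-5, 3) - 78*104) = 1/(49742 + (20 + 32)) + (-12 - 78*104) = 1/(49742 + 52) + (-12 - 8112) = 1/49794 - 8124 = -404526455/49794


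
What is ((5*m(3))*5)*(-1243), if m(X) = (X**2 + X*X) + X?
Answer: -652575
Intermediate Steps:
m(X) = X + 2*X**2 (m(X) = (X**2 + X**2) + X = 2*X**2 + X = X + 2*X**2)
((5*m(3))*5)*(-1243) = ((5*(3*(1 + 2*3)))*5)*(-1243) = ((5*(3*(1 + 6)))*5)*(-1243) = ((5*(3*7))*5)*(-1243) = ((5*21)*5)*(-1243) = (105*5)*(-1243) = 525*(-1243) = -652575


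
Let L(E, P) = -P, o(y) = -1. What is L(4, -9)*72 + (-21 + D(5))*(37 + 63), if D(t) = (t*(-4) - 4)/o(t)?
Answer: 948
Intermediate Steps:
D(t) = 4 + 4*t (D(t) = (t*(-4) - 4)/(-1) = (-4*t - 4)*(-1) = (-4 - 4*t)*(-1) = 4 + 4*t)
L(4, -9)*72 + (-21 + D(5))*(37 + 63) = -1*(-9)*72 + (-21 + (4 + 4*5))*(37 + 63) = 9*72 + (-21 + (4 + 20))*100 = 648 + (-21 + 24)*100 = 648 + 3*100 = 648 + 300 = 948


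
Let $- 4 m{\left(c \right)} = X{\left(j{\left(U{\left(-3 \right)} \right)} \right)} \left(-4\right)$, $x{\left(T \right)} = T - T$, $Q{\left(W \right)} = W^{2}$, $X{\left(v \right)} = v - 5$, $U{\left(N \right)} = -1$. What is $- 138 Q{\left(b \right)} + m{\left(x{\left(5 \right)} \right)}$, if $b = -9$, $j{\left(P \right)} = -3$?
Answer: $-11186$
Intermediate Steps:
$X{\left(v \right)} = -5 + v$ ($X{\left(v \right)} = v - 5 = -5 + v$)
$x{\left(T \right)} = 0$
$m{\left(c \right)} = -8$ ($m{\left(c \right)} = - \frac{\left(-5 - 3\right) \left(-4\right)}{4} = - \frac{\left(-8\right) \left(-4\right)}{4} = \left(- \frac{1}{4}\right) 32 = -8$)
$- 138 Q{\left(b \right)} + m{\left(x{\left(5 \right)} \right)} = - 138 \left(-9\right)^{2} - 8 = \left(-138\right) 81 - 8 = -11178 - 8 = -11186$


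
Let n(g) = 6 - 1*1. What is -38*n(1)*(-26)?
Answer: 4940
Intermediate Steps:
n(g) = 5 (n(g) = 6 - 1 = 5)
-38*n(1)*(-26) = -38*5*(-26) = -190*(-26) = 4940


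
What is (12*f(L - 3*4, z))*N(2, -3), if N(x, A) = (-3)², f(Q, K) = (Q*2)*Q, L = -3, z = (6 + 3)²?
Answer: 48600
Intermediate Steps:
z = 81 (z = 9² = 81)
f(Q, K) = 2*Q² (f(Q, K) = (2*Q)*Q = 2*Q²)
N(x, A) = 9
(12*f(L - 3*4, z))*N(2, -3) = (12*(2*(-3 - 3*4)²))*9 = (12*(2*(-3 - 12)²))*9 = (12*(2*(-15)²))*9 = (12*(2*225))*9 = (12*450)*9 = 5400*9 = 48600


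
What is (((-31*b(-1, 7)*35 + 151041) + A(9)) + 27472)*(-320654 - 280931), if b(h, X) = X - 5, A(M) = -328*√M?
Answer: -105493344015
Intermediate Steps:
b(h, X) = -5 + X
(((-31*b(-1, 7)*35 + 151041) + A(9)) + 27472)*(-320654 - 280931) = (((-31*(-5 + 7)*35 + 151041) - 328*√9) + 27472)*(-320654 - 280931) = (((-31*2*35 + 151041) - 328*3) + 27472)*(-601585) = (((-62*35 + 151041) - 984) + 27472)*(-601585) = (((-2170 + 151041) - 984) + 27472)*(-601585) = ((148871 - 984) + 27472)*(-601585) = (147887 + 27472)*(-601585) = 175359*(-601585) = -105493344015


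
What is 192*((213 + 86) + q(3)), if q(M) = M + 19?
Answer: 61632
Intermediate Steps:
q(M) = 19 + M
192*((213 + 86) + q(3)) = 192*((213 + 86) + (19 + 3)) = 192*(299 + 22) = 192*321 = 61632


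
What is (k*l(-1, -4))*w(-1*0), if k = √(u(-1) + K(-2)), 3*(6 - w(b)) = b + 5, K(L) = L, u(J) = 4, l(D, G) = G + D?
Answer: -65*√2/3 ≈ -30.641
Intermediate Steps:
l(D, G) = D + G
w(b) = 13/3 - b/3 (w(b) = 6 - (b + 5)/3 = 6 - (5 + b)/3 = 6 + (-5/3 - b/3) = 13/3 - b/3)
k = √2 (k = √(4 - 2) = √2 ≈ 1.4142)
(k*l(-1, -4))*w(-1*0) = (√2*(-1 - 4))*(13/3 - (-1)*0/3) = (√2*(-5))*(13/3 - ⅓*0) = (-5*√2)*(13/3 + 0) = -5*√2*(13/3) = -65*√2/3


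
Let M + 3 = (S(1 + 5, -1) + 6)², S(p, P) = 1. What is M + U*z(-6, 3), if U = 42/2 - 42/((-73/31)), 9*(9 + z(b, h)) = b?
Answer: -24047/73 ≈ -329.41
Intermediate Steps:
z(b, h) = -9 + b/9
U = 2835/73 (U = 42*(½) - 42/((-73*1/31)) = 21 - 42/(-73/31) = 21 - 42*(-31/73) = 21 + 1302/73 = 2835/73 ≈ 38.836)
M = 46 (M = -3 + (1 + 6)² = -3 + 7² = -3 + 49 = 46)
M + U*z(-6, 3) = 46 + 2835*(-9 + (⅑)*(-6))/73 = 46 + 2835*(-9 - ⅔)/73 = 46 + (2835/73)*(-29/3) = 46 - 27405/73 = -24047/73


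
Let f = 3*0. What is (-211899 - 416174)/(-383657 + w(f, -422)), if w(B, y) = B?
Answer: 628073/383657 ≈ 1.6371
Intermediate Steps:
f = 0
(-211899 - 416174)/(-383657 + w(f, -422)) = (-211899 - 416174)/(-383657 + 0) = -628073/(-383657) = -628073*(-1/383657) = 628073/383657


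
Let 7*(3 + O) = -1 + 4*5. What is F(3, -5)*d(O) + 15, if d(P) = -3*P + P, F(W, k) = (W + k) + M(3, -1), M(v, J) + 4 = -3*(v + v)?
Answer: 9/7 ≈ 1.2857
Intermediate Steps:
M(v, J) = -4 - 6*v (M(v, J) = -4 - 3*(v + v) = -4 - 6*v)
O = -2/7 (O = -3 + (-1 + 4*5)/7 = -3 + (-1 + 20)/7 = -3 + (⅐)*19 = -3 + 19/7 = -2/7 ≈ -0.28571)
F(W, k) = -22 + W + k (F(W, k) = (W + k) + (-4 - 6*3) = (W + k) + (-4 - 18) = (W + k) - 22 = -22 + W + k)
d(P) = -2*P
F(3, -5)*d(O) + 15 = (-22 + 3 - 5)*(-2*(-2/7)) + 15 = -24*4/7 + 15 = -96/7 + 15 = 9/7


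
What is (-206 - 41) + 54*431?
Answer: 23027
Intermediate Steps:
(-206 - 41) + 54*431 = -247 + 23274 = 23027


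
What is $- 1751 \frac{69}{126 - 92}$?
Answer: $- \frac{7107}{2} \approx -3553.5$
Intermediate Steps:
$- 1751 \frac{69}{126 - 92} = - 1751 \cdot \frac{69}{34} = - 1751 \cdot 69 \cdot \frac{1}{34} = \left(-1751\right) \frac{69}{34} = - \frac{7107}{2}$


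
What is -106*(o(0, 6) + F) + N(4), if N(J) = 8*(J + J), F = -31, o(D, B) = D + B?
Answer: 2714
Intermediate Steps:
o(D, B) = B + D
N(J) = 16*J (N(J) = 8*(2*J) = 16*J)
-106*(o(0, 6) + F) + N(4) = -106*((6 + 0) - 31) + 16*4 = -106*(6 - 31) + 64 = -106*(-25) + 64 = 2650 + 64 = 2714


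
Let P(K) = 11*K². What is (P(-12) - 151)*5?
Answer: 7165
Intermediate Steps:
(P(-12) - 151)*5 = (11*(-12)² - 151)*5 = (11*144 - 151)*5 = (1584 - 151)*5 = 1433*5 = 7165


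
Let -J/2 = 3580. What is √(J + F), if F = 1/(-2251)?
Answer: I*√36279729411/2251 ≈ 84.617*I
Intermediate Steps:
J = -7160 (J = -2*3580 = -7160)
F = -1/2251 ≈ -0.00044425
√(J + F) = √(-7160 - 1/2251) = √(-16117161/2251) = I*√36279729411/2251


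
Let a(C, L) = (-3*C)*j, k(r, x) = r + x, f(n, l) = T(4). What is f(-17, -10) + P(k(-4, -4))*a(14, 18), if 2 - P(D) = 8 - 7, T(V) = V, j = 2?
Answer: -80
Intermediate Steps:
f(n, l) = 4
P(D) = 1 (P(D) = 2 - (8 - 7) = 2 - 1*1 = 2 - 1 = 1)
a(C, L) = -6*C (a(C, L) = -3*C*2 = -6*C)
f(-17, -10) + P(k(-4, -4))*a(14, 18) = 4 + 1*(-6*14) = 4 + 1*(-84) = 4 - 84 = -80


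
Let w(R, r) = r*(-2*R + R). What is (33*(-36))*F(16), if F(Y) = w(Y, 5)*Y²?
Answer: 24330240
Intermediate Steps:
w(R, r) = -R*r (w(R, r) = r*(-R) = -R*r)
F(Y) = -5*Y³ (F(Y) = (-1*Y*5)*Y² = (-5*Y)*Y² = -5*Y³)
(33*(-36))*F(16) = (33*(-36))*(-5*16³) = -(-5940)*4096 = -1188*(-20480) = 24330240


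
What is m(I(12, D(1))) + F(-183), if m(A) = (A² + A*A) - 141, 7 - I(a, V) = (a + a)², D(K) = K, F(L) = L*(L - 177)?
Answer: 713261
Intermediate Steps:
F(L) = L*(-177 + L)
I(a, V) = 7 - 4*a² (I(a, V) = 7 - (a + a)² = 7 - (2*a)² = 7 - 4*a²)
m(A) = -141 + 2*A² (m(A) = (A² + A²) - 141 = 2*A² - 141 = -141 + 2*A²)
m(I(12, D(1))) + F(-183) = (-141 + 2*(7 - 4*12²)²) - 183*(-177 - 183) = (-141 + 2*(7 - 4*144)²) - 183*(-360) = (-141 + 2*(7 - 576)²) + 65880 = (-141 + 2*(-569)²) + 65880 = (-141 + 2*323761) + 65880 = (-141 + 647522) + 65880 = 647381 + 65880 = 713261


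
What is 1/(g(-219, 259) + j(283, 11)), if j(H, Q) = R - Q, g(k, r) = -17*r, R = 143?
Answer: -1/4271 ≈ -0.00023414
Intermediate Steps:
j(H, Q) = 143 - Q
1/(g(-219, 259) + j(283, 11)) = 1/(-17*259 + (143 - 1*11)) = 1/(-4403 + (143 - 11)) = 1/(-4403 + 132) = 1/(-4271) = -1/4271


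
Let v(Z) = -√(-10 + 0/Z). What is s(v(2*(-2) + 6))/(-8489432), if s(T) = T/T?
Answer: -1/8489432 ≈ -1.1779e-7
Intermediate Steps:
v(Z) = -I*√10 (v(Z) = -√(-10 + 0) = -√(-10) = -I*√10)
s(T) = 1
s(v(2*(-2) + 6))/(-8489432) = 1/(-8489432) = 1*(-1/8489432) = -1/8489432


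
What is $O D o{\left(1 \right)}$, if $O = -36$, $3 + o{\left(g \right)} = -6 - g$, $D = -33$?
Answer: $-11880$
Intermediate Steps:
$o{\left(g \right)} = -9 - g$ ($o{\left(g \right)} = -3 - \left(6 + g\right) = -9 - g$)
$O D o{\left(1 \right)} = \left(-36\right) \left(-33\right) \left(-9 - 1\right) = 1188 \left(-9 - 1\right) = 1188 \left(-10\right) = -11880$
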